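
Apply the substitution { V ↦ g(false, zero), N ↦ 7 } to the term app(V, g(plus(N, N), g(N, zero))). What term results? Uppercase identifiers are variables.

app(g(false, zero), g(plus(7, 7), g(7, zero)))

Replace each occurrence of V with g(false, zero).
Replace each occurrence of N with 7.
Result: app(g(false, zero), g(plus(7, 7), g(7, zero))).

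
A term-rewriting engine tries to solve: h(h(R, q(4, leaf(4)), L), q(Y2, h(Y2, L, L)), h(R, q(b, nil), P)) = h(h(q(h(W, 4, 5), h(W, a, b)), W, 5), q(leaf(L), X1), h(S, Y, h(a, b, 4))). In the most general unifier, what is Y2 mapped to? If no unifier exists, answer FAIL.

Decompose h/3: h(R, q(4, leaf(4)), L) = h(q(h(W, 4, 5), h(W, a, b)), W, 5),  q(Y2, h(Y2, L, L)) = q(leaf(L), X1),  h(R, q(b, nil), P) = h(S, Y, h(a, b, 4)).
Decompose h/3: R = q(h(W, 4, 5), h(W, a, b)),  q(4, leaf(4)) = W,  L = 5.
Bind R := q(h(W, 4, 5), h(W, a, b)); substituting into the one remaining equation that mentions R gives: h(q(h(W, 4, 5), h(W, a, b)), q(b, nil), P) = h(S, Y, h(a, b, 4)).
Bind W := q(4, leaf(4)); substituting into the one remaining equation that mentions W gives: h(q(h(q(4, leaf(4)), 4, 5), h(q(4, leaf(4)), a, b)), q(b, nil), P) = h(S, Y, h(a, b, 4)). Substituting into the earlier binding gives R := q(h(q(4, leaf(4)), 4, 5), h(q(4, leaf(4)), a, b)).
Bind L := 5; substituting into the one remaining equation that mentions L gives: q(Y2, h(Y2, 5, 5)) = q(leaf(5), X1).
Decompose q/2: Y2 = leaf(5),  h(Y2, 5, 5) = X1.
Bind Y2 := leaf(5); substituting into the one remaining equation that mentions Y2 gives: h(leaf(5), 5, 5) = X1.
Bind X1 := h(leaf(5), 5, 5); no other remaining equation mentions X1.
Decompose h/3: q(h(q(4, leaf(4)), 4, 5), h(q(4, leaf(4)), a, b)) = S,  q(b, nil) = Y,  P = h(a, b, 4).
Bind S := q(h(q(4, leaf(4)), 4, 5), h(q(4, leaf(4)), a, b)); no other remaining equation mentions S.
Bind Y := q(b, nil); no other remaining equation mentions Y.
Bind P := h(a, b, 4).
MGU = { R ↦ q(h(q(4, leaf(4)), 4, 5), h(q(4, leaf(4)), a, b)), W ↦ q(4, leaf(4)), L ↦ 5, Y2 ↦ leaf(5), X1 ↦ h(leaf(5), 5, 5), S ↦ q(h(q(4, leaf(4)), 4, 5), h(q(4, leaf(4)), a, b)), Y ↦ q(b, nil), P ↦ h(a, b, 4) }, so Y2 ↦ leaf(5).

leaf(5)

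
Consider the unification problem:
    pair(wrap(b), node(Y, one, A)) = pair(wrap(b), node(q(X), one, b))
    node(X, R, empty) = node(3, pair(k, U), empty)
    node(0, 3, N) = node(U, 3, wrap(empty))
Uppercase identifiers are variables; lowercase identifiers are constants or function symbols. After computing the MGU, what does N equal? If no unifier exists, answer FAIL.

Decompose pair/2: wrap(b) = wrap(b),  node(Y, one, A) = node(q(X), one, b).
Delete trivial equation wrap(b) = wrap(b).
Decompose node/3: Y = q(X),  one = one,  A = b.
Bind Y := q(X); no other remaining equation mentions Y.
Delete trivial equation one = one.
Bind A := b; no other remaining equation mentions A.
Decompose node/3: X = 3,  R = pair(k, U),  empty = empty.
Bind X := 3; no other remaining equation mentions X. Substituting into the earlier binding gives Y := q(3).
Bind R := pair(k, U); no other remaining equation mentions R.
Delete trivial equation empty = empty.
Decompose node/3: 0 = U,  3 = 3,  N = wrap(empty).
Bind U := 0; no other remaining equation mentions U. Substituting into the earlier binding gives R := pair(k, 0).
Delete trivial equation 3 = 3.
Bind N := wrap(empty).
MGU = { Y := q(3), A := b, X := 3, R := pair(k, 0), U := 0, N := wrap(empty) }, so N := wrap(empty).

wrap(empty)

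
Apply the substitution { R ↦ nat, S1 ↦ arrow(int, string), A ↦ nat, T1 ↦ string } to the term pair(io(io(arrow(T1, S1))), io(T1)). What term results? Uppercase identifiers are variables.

Replace each occurrence of S1 with arrow(int, string).
Replace each occurrence of T1 with string.
Result: pair(io(io(arrow(string, arrow(int, string)))), io(string)).

pair(io(io(arrow(string, arrow(int, string)))), io(string))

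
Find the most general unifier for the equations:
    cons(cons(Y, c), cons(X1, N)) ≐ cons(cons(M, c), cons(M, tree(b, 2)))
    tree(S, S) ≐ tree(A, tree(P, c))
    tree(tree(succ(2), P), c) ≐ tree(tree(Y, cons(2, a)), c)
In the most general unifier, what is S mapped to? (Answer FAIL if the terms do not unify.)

tree(cons(2, a), c)

Decompose cons/2: cons(Y, c) ≐ cons(M, c),  cons(X1, N) ≐ cons(M, tree(b, 2)).
Decompose cons/2: Y ≐ M,  c ≐ c.
Bind Y := M; substituting into the one remaining equation that mentions Y gives: tree(tree(succ(2), P), c) ≐ tree(tree(M, cons(2, a)), c).
Delete trivial equation c ≐ c.
Decompose cons/2: X1 ≐ M,  N ≐ tree(b, 2).
Bind X1 := M; no other remaining equation mentions X1.
Bind N := tree(b, 2); no other remaining equation mentions N.
Decompose tree/2: S ≐ A,  S ≐ tree(P, c).
Bind S := A; substituting into the one remaining equation that mentions S gives: A ≐ tree(P, c).
Bind A := tree(P, c); no other remaining equation mentions A. Substituting into the earlier binding gives S := tree(P, c).
Decompose tree/2: tree(succ(2), P) ≐ tree(M, cons(2, a)),  c ≐ c.
Decompose tree/2: succ(2) ≐ M,  P ≐ cons(2, a).
Bind M := succ(2); no other remaining equation mentions M. Substituting into the earlier bindings gives Y := succ(2), X1 := succ(2).
Bind P := cons(2, a); no other remaining equation mentions P. Substituting into the earlier bindings gives S := tree(cons(2, a), c), A := tree(cons(2, a), c).
Delete trivial equation c ≐ c.
MGU = { Y -> succ(2), X1 -> succ(2), N -> tree(b, 2), S -> tree(cons(2, a), c), A -> tree(cons(2, a), c), M -> succ(2), P -> cons(2, a) }, so S -> tree(cons(2, a), c).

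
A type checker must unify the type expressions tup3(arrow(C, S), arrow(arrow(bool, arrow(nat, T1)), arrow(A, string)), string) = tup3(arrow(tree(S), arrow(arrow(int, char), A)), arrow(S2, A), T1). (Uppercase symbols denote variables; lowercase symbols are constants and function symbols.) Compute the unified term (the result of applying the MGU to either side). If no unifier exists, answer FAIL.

FAIL

Decompose tup3/3: arrow(C, S) = arrow(tree(S), arrow(arrow(int, char), A)),  arrow(arrow(bool, arrow(nat, T1)), arrow(A, string)) = arrow(S2, A),  string = T1.
Decompose arrow/2: C = tree(S),  S = arrow(arrow(int, char), A).
Bind C := tree(S); no other remaining equation mentions C.
Bind S := arrow(arrow(int, char), A); no other remaining equation mentions S. Substituting into the earlier binding gives C := tree(arrow(arrow(int, char), A)).
Decompose arrow/2: arrow(bool, arrow(nat, T1)) = S2,  arrow(A, string) = A.
Bind S2 := arrow(bool, arrow(nat, T1)); no other remaining equation mentions S2.
Occurs check fails: A occurs in arrow(A, string); the equation A = arrow(A, string) has no finite solution.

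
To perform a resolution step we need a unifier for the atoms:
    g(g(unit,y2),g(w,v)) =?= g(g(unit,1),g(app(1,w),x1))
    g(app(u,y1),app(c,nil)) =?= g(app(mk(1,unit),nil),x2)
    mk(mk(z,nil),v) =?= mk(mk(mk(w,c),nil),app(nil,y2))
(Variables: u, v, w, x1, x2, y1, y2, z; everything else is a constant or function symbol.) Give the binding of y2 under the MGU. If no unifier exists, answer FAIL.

Decompose g/2: g(unit,y2) =?= g(unit,1),  g(w,v) =?= g(app(1,w),x1).
Decompose g/2: unit =?= unit,  y2 =?= 1.
Delete trivial equation unit =?= unit.
Bind y2 := 1; substituting into the one remaining equation that mentions y2 gives: mk(mk(z,nil),v) =?= mk(mk(mk(w,c),nil),app(nil,1)).
Decompose g/2: w =?= app(1,w),  v =?= x1.
Occurs check fails: w occurs in app(1,w); the equation w =?= app(1,w) has no finite solution.

FAIL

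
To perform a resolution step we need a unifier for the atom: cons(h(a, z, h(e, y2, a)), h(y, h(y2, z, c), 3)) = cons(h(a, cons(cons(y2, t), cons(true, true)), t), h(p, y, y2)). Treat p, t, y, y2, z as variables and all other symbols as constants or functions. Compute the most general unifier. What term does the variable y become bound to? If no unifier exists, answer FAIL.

Decompose cons/2: h(a, z, h(e, y2, a)) = h(a, cons(cons(y2, t), cons(true, true)), t),  h(y, h(y2, z, c), 3) = h(p, y, y2).
Decompose h/3: a = a,  z = cons(cons(y2, t), cons(true, true)),  h(e, y2, a) = t.
Delete trivial equation a = a.
Bind z := cons(cons(y2, t), cons(true, true)); substituting into the one remaining equation that mentions z gives: h(y, h(y2, cons(cons(y2, t), cons(true, true)), c), 3) = h(p, y, y2).
Bind t := h(e, y2, a); substituting into the remaining equation gives: h(y, h(y2, cons(cons(y2, h(e, y2, a)), cons(true, true)), c), 3) = h(p, y, y2). Substituting into the earlier binding gives z := cons(cons(y2, h(e, y2, a)), cons(true, true)).
Decompose h/3: y = p,  h(y2, cons(cons(y2, h(e, y2, a)), cons(true, true)), c) = y,  3 = y2.
Bind y := p; substituting into the one remaining equation that mentions y gives: h(y2, cons(cons(y2, h(e, y2, a)), cons(true, true)), c) = p.
Bind p := h(y2, cons(cons(y2, h(e, y2, a)), cons(true, true)), c); no other remaining equation mentions p. Substituting into the earlier binding gives y := h(y2, cons(cons(y2, h(e, y2, a)), cons(true, true)), c).
Bind y2 := 3. Substituting into the earlier bindings gives z := cons(cons(3, h(e, 3, a)), cons(true, true)), t := h(e, 3, a), y := h(3, cons(cons(3, h(e, 3, a)), cons(true, true)), c), p := h(3, cons(cons(3, h(e, 3, a)), cons(true, true)), c).
MGU = { z -> cons(cons(3, h(e, 3, a)), cons(true, true)), t -> h(e, 3, a), y -> h(3, cons(cons(3, h(e, 3, a)), cons(true, true)), c), p -> h(3, cons(cons(3, h(e, 3, a)), cons(true, true)), c), y2 -> 3 }, so y -> h(3, cons(cons(3, h(e, 3, a)), cons(true, true)), c).

h(3, cons(cons(3, h(e, 3, a)), cons(true, true)), c)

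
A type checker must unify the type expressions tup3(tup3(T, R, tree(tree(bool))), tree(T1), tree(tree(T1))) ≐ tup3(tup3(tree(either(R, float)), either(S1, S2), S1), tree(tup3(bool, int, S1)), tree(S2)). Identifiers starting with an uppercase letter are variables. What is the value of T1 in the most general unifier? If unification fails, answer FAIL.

tup3(bool, int, tree(tree(bool)))

Decompose tup3/3: tup3(T, R, tree(tree(bool))) ≐ tup3(tree(either(R, float)), either(S1, S2), S1),  tree(T1) ≐ tree(tup3(bool, int, S1)),  tree(tree(T1)) ≐ tree(S2).
Decompose tup3/3: T ≐ tree(either(R, float)),  R ≐ either(S1, S2),  tree(tree(bool)) ≐ S1.
Bind T := tree(either(R, float)); no other remaining equation mentions T.
Bind R := either(S1, S2); no other remaining equation mentions R. Substituting into the earlier binding gives T := tree(either(either(S1, S2), float)).
Bind S1 := tree(tree(bool)); substituting into the one remaining equation that mentions S1 gives: tree(T1) ≐ tree(tup3(bool, int, tree(tree(bool)))). Substituting into the earlier bindings gives T := tree(either(either(tree(tree(bool)), S2), float)), R := either(tree(tree(bool)), S2).
Decompose tree/1: T1 ≐ tup3(bool, int, tree(tree(bool))).
Bind T1 := tup3(bool, int, tree(tree(bool))); substituting into the remaining equation gives: tree(tree(tup3(bool, int, tree(tree(bool))))) ≐ tree(S2).
Decompose tree/1: tree(tup3(bool, int, tree(tree(bool)))) ≐ S2.
Bind S2 := tree(tup3(bool, int, tree(tree(bool)))). Substituting into the earlier bindings gives T := tree(either(either(tree(tree(bool)), tree(tup3(bool, int, tree(tree(bool))))), float)), R := either(tree(tree(bool)), tree(tup3(bool, int, tree(tree(bool))))).
MGU = { T ↦ tree(either(either(tree(tree(bool)), tree(tup3(bool, int, tree(tree(bool))))), float)), R ↦ either(tree(tree(bool)), tree(tup3(bool, int, tree(tree(bool))))), S1 ↦ tree(tree(bool)), T1 ↦ tup3(bool, int, tree(tree(bool))), S2 ↦ tree(tup3(bool, int, tree(tree(bool)))) }, so T1 ↦ tup3(bool, int, tree(tree(bool))).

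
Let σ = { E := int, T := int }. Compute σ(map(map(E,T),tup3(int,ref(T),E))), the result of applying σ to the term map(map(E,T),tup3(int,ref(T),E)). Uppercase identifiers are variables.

Replace each occurrence of E with int.
Replace each occurrence of T with int.
Result: map(map(int,int),tup3(int,ref(int),int)).

map(map(int,int),tup3(int,ref(int),int))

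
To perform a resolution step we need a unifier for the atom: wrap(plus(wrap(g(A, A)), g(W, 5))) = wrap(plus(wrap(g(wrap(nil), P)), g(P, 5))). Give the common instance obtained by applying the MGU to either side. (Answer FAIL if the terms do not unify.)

Decompose wrap/1: plus(wrap(g(A, A)), g(W, 5)) = plus(wrap(g(wrap(nil), P)), g(P, 5)).
Decompose plus/2: wrap(g(A, A)) = wrap(g(wrap(nil), P)),  g(W, 5) = g(P, 5).
Decompose wrap/1: g(A, A) = g(wrap(nil), P).
Decompose g/2: A = wrap(nil),  A = P.
Bind A := wrap(nil); substituting into the one remaining equation that mentions A gives: wrap(nil) = P.
Bind P := wrap(nil); substituting into the remaining equation gives: g(W, 5) = g(wrap(nil), 5).
Decompose g/2: W = wrap(nil),  5 = 5.
Bind W := wrap(nil); no other remaining equation mentions W.
Delete trivial equation 5 = 5.
Applying the MGU to either side gives wrap(plus(wrap(g(wrap(nil), wrap(nil))), g(wrap(nil), 5))).

wrap(plus(wrap(g(wrap(nil), wrap(nil))), g(wrap(nil), 5)))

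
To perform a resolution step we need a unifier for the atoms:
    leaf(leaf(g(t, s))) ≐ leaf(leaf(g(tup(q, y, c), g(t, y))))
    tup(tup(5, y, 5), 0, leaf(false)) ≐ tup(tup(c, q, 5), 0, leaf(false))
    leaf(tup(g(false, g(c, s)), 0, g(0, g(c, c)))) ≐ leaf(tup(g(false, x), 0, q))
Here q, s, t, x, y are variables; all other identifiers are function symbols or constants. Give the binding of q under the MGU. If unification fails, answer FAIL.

Decompose leaf/1: leaf(g(t, s)) ≐ leaf(g(tup(q, y, c), g(t, y))).
Decompose leaf/1: g(t, s) ≐ g(tup(q, y, c), g(t, y)).
Decompose g/2: t ≐ tup(q, y, c),  s ≐ g(t, y).
Bind t := tup(q, y, c); substituting into the one remaining equation that mentions t gives: s ≐ g(tup(q, y, c), y).
Bind s := g(tup(q, y, c), y); substituting into the one remaining equation that mentions s gives: leaf(tup(g(false, g(c, g(tup(q, y, c), y))), 0, g(0, g(c, c)))) ≐ leaf(tup(g(false, x), 0, q)).
Decompose tup/3: tup(5, y, 5) ≐ tup(c, q, 5),  0 ≐ 0,  leaf(false) ≐ leaf(false).
Decompose tup/3: 5 ≐ c,  y ≐ q,  5 ≐ 5.
Clash: constants 5 and c differ; no unifier exists.

FAIL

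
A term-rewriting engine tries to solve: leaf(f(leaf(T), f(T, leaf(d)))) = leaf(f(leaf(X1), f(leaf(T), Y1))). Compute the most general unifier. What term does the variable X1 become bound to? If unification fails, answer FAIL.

Decompose leaf/1: f(leaf(T), f(T, leaf(d))) = f(leaf(X1), f(leaf(T), Y1)).
Decompose f/2: leaf(T) = leaf(X1),  f(T, leaf(d)) = f(leaf(T), Y1).
Decompose leaf/1: T = X1.
Bind T := X1; substituting into the remaining equation gives: f(X1, leaf(d)) = f(leaf(X1), Y1).
Decompose f/2: X1 = leaf(X1),  leaf(d) = Y1.
Occurs check fails: X1 occurs in leaf(X1); the equation X1 = leaf(X1) has no finite solution.

FAIL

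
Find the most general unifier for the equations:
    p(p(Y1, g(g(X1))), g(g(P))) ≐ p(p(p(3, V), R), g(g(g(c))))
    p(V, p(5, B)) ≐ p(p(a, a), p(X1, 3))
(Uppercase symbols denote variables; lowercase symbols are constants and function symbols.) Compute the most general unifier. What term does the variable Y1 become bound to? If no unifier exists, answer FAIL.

Decompose p/2: p(Y1, g(g(X1))) ≐ p(p(3, V), R),  g(g(P)) ≐ g(g(g(c))).
Decompose p/2: Y1 ≐ p(3, V),  g(g(X1)) ≐ R.
Bind Y1 := p(3, V); no other remaining equation mentions Y1.
Bind R := g(g(X1)); no other remaining equation mentions R.
Decompose g/1: g(P) ≐ g(g(c)).
Decompose g/1: P ≐ g(c).
Bind P := g(c); no other remaining equation mentions P.
Decompose p/2: V ≐ p(a, a),  p(5, B) ≐ p(X1, 3).
Bind V := p(a, a); no other remaining equation mentions V. Substituting into the earlier binding gives Y1 := p(3, p(a, a)).
Decompose p/2: 5 ≐ X1,  B ≐ 3.
Bind X1 := 5; no other remaining equation mentions X1. Substituting into the earlier binding gives R := g(g(5)).
Bind B := 3.
MGU = { Y1 ↦ p(3, p(a, a)), R ↦ g(g(5)), P ↦ g(c), V ↦ p(a, a), X1 ↦ 5, B ↦ 3 }, so Y1 ↦ p(3, p(a, a)).

p(3, p(a, a))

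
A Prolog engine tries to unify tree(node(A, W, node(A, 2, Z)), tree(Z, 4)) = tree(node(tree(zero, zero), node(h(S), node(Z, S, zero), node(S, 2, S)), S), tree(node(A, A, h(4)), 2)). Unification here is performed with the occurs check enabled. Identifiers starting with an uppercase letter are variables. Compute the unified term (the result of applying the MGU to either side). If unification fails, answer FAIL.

FAIL

Decompose tree/2: node(A, W, node(A, 2, Z)) = node(tree(zero, zero), node(h(S), node(Z, S, zero), node(S, 2, S)), S),  tree(Z, 4) = tree(node(A, A, h(4)), 2).
Decompose node/3: A = tree(zero, zero),  W = node(h(S), node(Z, S, zero), node(S, 2, S)),  node(A, 2, Z) = S.
Bind A := tree(zero, zero); substituting into the 2 remaining equations that mention A gives: node(tree(zero, zero), 2, Z) = S,  tree(Z, 4) = tree(node(tree(zero, zero), tree(zero, zero), h(4)), 2).
Bind W := node(h(S), node(Z, S, zero), node(S, 2, S)); no other remaining equation mentions W.
Bind S := node(tree(zero, zero), 2, Z); no other remaining equation mentions S. Substituting into the earlier binding gives W := node(h(node(tree(zero, zero), 2, Z)), node(Z, node(tree(zero, zero), 2, Z), zero), node(node(tree(zero, zero), 2, Z), 2, node(tree(zero, zero), 2, Z))).
Decompose tree/2: Z = node(tree(zero, zero), tree(zero, zero), h(4)),  4 = 2.
Bind Z := node(tree(zero, zero), tree(zero, zero), h(4)); no other remaining equation mentions Z. Substituting into the earlier bindings gives W := node(h(node(tree(zero, zero), 2, node(tree(zero, zero), tree(zero, zero), h(4)))), node(node(tree(zero, zero), tree(zero, zero), h(4)), node(tree(zero, zero), 2, node(tree(zero, zero), tree(zero, zero), h(4))), zero), node(node(tree(zero, zero), 2, node(tree(zero, zero), tree(zero, zero), h(4))), 2, node(tree(zero, zero), 2, node(tree(zero, zero), tree(zero, zero), h(4))))), S := node(tree(zero, zero), 2, node(tree(zero, zero), tree(zero, zero), h(4))).
Clash: constants 4 and 2 differ; no unifier exists.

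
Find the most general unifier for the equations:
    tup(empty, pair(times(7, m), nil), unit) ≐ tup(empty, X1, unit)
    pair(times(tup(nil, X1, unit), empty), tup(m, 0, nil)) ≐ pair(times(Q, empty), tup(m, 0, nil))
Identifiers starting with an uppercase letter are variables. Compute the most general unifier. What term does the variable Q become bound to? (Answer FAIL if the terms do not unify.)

Decompose tup/3: empty ≐ empty,  pair(times(7, m), nil) ≐ X1,  unit ≐ unit.
Delete trivial equation empty ≐ empty.
Bind X1 := pair(times(7, m), nil); substituting into the one remaining equation that mentions X1 gives: pair(times(tup(nil, pair(times(7, m), nil), unit), empty), tup(m, 0, nil)) ≐ pair(times(Q, empty), tup(m, 0, nil)).
Delete trivial equation unit ≐ unit.
Decompose pair/2: times(tup(nil, pair(times(7, m), nil), unit), empty) ≐ times(Q, empty),  tup(m, 0, nil) ≐ tup(m, 0, nil).
Decompose times/2: tup(nil, pair(times(7, m), nil), unit) ≐ Q,  empty ≐ empty.
Bind Q := tup(nil, pair(times(7, m), nil), unit); no other remaining equation mentions Q.
Delete trivial equation empty ≐ empty.
Delete trivial equation tup(m, 0, nil) ≐ tup(m, 0, nil).
MGU = { X1 ↦ pair(times(7, m), nil), Q ↦ tup(nil, pair(times(7, m), nil), unit) }, so Q ↦ tup(nil, pair(times(7, m), nil), unit).

tup(nil, pair(times(7, m), nil), unit)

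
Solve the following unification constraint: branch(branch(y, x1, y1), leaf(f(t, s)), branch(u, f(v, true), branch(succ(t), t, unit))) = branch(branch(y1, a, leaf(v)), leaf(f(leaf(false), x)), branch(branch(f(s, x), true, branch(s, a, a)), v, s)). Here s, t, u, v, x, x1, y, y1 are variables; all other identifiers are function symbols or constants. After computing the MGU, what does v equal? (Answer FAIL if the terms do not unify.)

Decompose branch/3: branch(y, x1, y1) = branch(y1, a, leaf(v)),  leaf(f(t, s)) = leaf(f(leaf(false), x)),  branch(u, f(v, true), branch(succ(t), t, unit)) = branch(branch(f(s, x), true, branch(s, a, a)), v, s).
Decompose branch/3: y = y1,  x1 = a,  y1 = leaf(v).
Bind y := y1; no other remaining equation mentions y.
Bind x1 := a; no other remaining equation mentions x1.
Bind y1 := leaf(v); no other remaining equation mentions y1. Substituting into the earlier binding gives y := leaf(v).
Decompose leaf/1: f(t, s) = f(leaf(false), x).
Decompose f/2: t = leaf(false),  s = x.
Bind t := leaf(false); substituting into the one remaining equation that mentions t gives: branch(u, f(v, true), branch(succ(leaf(false)), leaf(false), unit)) = branch(branch(f(s, x), true, branch(s, a, a)), v, s).
Bind s := x; substituting into the remaining equation gives: branch(u, f(v, true), branch(succ(leaf(false)), leaf(false), unit)) = branch(branch(f(x, x), true, branch(x, a, a)), v, x).
Decompose branch/3: u = branch(f(x, x), true, branch(x, a, a)),  f(v, true) = v,  branch(succ(leaf(false)), leaf(false), unit) = x.
Bind u := branch(f(x, x), true, branch(x, a, a)); no other remaining equation mentions u.
Occurs check fails: v occurs in f(v, true); the equation v = f(v, true) has no finite solution.

FAIL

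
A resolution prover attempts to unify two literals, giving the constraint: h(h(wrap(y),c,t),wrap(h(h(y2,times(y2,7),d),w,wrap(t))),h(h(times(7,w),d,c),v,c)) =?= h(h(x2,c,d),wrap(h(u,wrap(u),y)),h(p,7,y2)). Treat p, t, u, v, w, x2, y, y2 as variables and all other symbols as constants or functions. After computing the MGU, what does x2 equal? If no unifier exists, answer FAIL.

Decompose h/3: h(wrap(y),c,t) =?= h(x2,c,d),  wrap(h(h(y2,times(y2,7),d),w,wrap(t))) =?= wrap(h(u,wrap(u),y)),  h(h(times(7,w),d,c),v,c) =?= h(p,7,y2).
Decompose h/3: wrap(y) =?= x2,  c =?= c,  t =?= d.
Bind x2 := wrap(y); no other remaining equation mentions x2.
Delete trivial equation c =?= c.
Bind t := d; substituting into the one remaining equation that mentions t gives: wrap(h(h(y2,times(y2,7),d),w,wrap(d))) =?= wrap(h(u,wrap(u),y)).
Decompose wrap/1: h(h(y2,times(y2,7),d),w,wrap(d)) =?= h(u,wrap(u),y).
Decompose h/3: h(y2,times(y2,7),d) =?= u,  w =?= wrap(u),  wrap(d) =?= y.
Bind u := h(y2,times(y2,7),d); substituting into the one remaining equation that mentions u gives: w =?= wrap(h(y2,times(y2,7),d)).
Bind w := wrap(h(y2,times(y2,7),d)); substituting into the one remaining equation that mentions w gives: h(h(times(7,wrap(h(y2,times(y2,7),d))),d,c),v,c) =?= h(p,7,y2).
Bind y := wrap(d); no other remaining equation mentions y. Substituting into the earlier binding gives x2 := wrap(wrap(d)).
Decompose h/3: h(times(7,wrap(h(y2,times(y2,7),d))),d,c) =?= p,  v =?= 7,  c =?= y2.
Bind p := h(times(7,wrap(h(y2,times(y2,7),d))),d,c); no other remaining equation mentions p.
Bind v := 7; no other remaining equation mentions v.
Bind y2 := c. Substituting into the earlier bindings gives u := h(c,times(c,7),d), w := wrap(h(c,times(c,7),d)), p := h(times(7,wrap(h(c,times(c,7),d))),d,c).
MGU = { x2 -> wrap(wrap(d)), t -> d, u -> h(c,times(c,7),d), w -> wrap(h(c,times(c,7),d)), y -> wrap(d), p -> h(times(7,wrap(h(c,times(c,7),d))),d,c), v -> 7, y2 -> c }, so x2 -> wrap(wrap(d)).

wrap(wrap(d))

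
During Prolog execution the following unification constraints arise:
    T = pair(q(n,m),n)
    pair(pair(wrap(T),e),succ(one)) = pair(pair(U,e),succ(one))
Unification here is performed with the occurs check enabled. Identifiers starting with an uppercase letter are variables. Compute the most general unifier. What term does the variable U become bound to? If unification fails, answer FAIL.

wrap(pair(q(n,m),n))

Bind T := pair(q(n,m),n); substituting into the remaining equation gives: pair(pair(wrap(pair(q(n,m),n)),e),succ(one)) = pair(pair(U,e),succ(one)).
Decompose pair/2: pair(wrap(pair(q(n,m),n)),e) = pair(U,e),  succ(one) = succ(one).
Decompose pair/2: wrap(pair(q(n,m),n)) = U,  e = e.
Bind U := wrap(pair(q(n,m),n)); no other remaining equation mentions U.
Delete trivial equation e = e.
Delete trivial equation succ(one) = succ(one).
MGU = { T = pair(q(n,m),n), U = wrap(pair(q(n,m),n)) }, so U = wrap(pair(q(n,m),n)).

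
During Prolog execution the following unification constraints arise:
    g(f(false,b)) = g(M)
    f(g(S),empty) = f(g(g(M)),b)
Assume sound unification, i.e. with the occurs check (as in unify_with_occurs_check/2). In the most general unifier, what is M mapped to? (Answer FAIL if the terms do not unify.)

FAIL

Decompose g/1: f(false,b) = M.
Bind M := f(false,b); substituting into the remaining equation gives: f(g(S),empty) = f(g(g(f(false,b))),b).
Decompose f/2: g(S) = g(g(f(false,b))),  empty = b.
Decompose g/1: S = g(f(false,b)).
Bind S := g(f(false,b)); no other remaining equation mentions S.
Clash: constants empty and b differ; no unifier exists.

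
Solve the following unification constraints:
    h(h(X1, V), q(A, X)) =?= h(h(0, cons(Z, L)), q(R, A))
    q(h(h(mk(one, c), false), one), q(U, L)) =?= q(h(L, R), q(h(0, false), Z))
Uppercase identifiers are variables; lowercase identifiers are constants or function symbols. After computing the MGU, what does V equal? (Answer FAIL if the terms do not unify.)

cons(h(mk(one, c), false), h(mk(one, c), false))

Decompose h/2: h(X1, V) =?= h(0, cons(Z, L)),  q(A, X) =?= q(R, A).
Decompose h/2: X1 =?= 0,  V =?= cons(Z, L).
Bind X1 := 0; no other remaining equation mentions X1.
Bind V := cons(Z, L); no other remaining equation mentions V.
Decompose q/2: A =?= R,  X =?= A.
Bind A := R; substituting into the one remaining equation that mentions A gives: X =?= R.
Bind X := R; no other remaining equation mentions X.
Decompose q/2: h(h(mk(one, c), false), one) =?= h(L, R),  q(U, L) =?= q(h(0, false), Z).
Decompose h/2: h(mk(one, c), false) =?= L,  one =?= R.
Bind L := h(mk(one, c), false); substituting into the one remaining equation that mentions L gives: q(U, h(mk(one, c), false)) =?= q(h(0, false), Z). Substituting into the earlier binding gives V := cons(Z, h(mk(one, c), false)).
Bind R := one; no other remaining equation mentions R. Substituting into the earlier bindings gives A := one, X := one.
Decompose q/2: U =?= h(0, false),  h(mk(one, c), false) =?= Z.
Bind U := h(0, false); no other remaining equation mentions U.
Bind Z := h(mk(one, c), false). Substituting into the earlier binding gives V := cons(h(mk(one, c), false), h(mk(one, c), false)).
MGU = { X1 ↦ 0, V ↦ cons(h(mk(one, c), false), h(mk(one, c), false)), A ↦ one, X ↦ one, L ↦ h(mk(one, c), false), R ↦ one, U ↦ h(0, false), Z ↦ h(mk(one, c), false) }, so V ↦ cons(h(mk(one, c), false), h(mk(one, c), false)).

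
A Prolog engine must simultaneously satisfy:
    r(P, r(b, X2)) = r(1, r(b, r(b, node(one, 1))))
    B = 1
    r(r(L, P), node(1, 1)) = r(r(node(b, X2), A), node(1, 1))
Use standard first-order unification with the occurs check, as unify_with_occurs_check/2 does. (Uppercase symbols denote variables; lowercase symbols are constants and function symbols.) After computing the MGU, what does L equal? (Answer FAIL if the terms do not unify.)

node(b, r(b, node(one, 1)))

Decompose r/2: P = 1,  r(b, X2) = r(b, r(b, node(one, 1))).
Bind P := 1; substituting into the one remaining equation that mentions P gives: r(r(L, 1), node(1, 1)) = r(r(node(b, X2), A), node(1, 1)).
Decompose r/2: b = b,  X2 = r(b, node(one, 1)).
Delete trivial equation b = b.
Bind X2 := r(b, node(one, 1)); substituting into the one remaining equation that mentions X2 gives: r(r(L, 1), node(1, 1)) = r(r(node(b, r(b, node(one, 1))), A), node(1, 1)).
Bind B := 1; no other remaining equation mentions B.
Decompose r/2: r(L, 1) = r(node(b, r(b, node(one, 1))), A),  node(1, 1) = node(1, 1).
Decompose r/2: L = node(b, r(b, node(one, 1))),  1 = A.
Bind L := node(b, r(b, node(one, 1))); no other remaining equation mentions L.
Bind A := 1; no other remaining equation mentions A.
Delete trivial equation node(1, 1) = node(1, 1).
MGU = { P = 1, X2 = r(b, node(one, 1)), B = 1, L = node(b, r(b, node(one, 1))), A = 1 }, so L = node(b, r(b, node(one, 1))).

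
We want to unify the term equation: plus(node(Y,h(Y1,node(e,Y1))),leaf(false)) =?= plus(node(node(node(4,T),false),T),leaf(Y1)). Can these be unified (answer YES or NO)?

Decompose plus/2: node(Y,h(Y1,node(e,Y1))) =?= node(node(node(4,T),false),T),  leaf(false) =?= leaf(Y1).
Decompose node/2: Y =?= node(node(4,T),false),  h(Y1,node(e,Y1)) =?= T.
Bind Y := node(node(4,T),false); no other remaining equation mentions Y.
Bind T := h(Y1,node(e,Y1)); no other remaining equation mentions T. Substituting into the earlier binding gives Y := node(node(4,h(Y1,node(e,Y1))),false).
Decompose leaf/1: false =?= Y1.
Bind Y1 := false. Substituting into the earlier bindings gives Y := node(node(4,h(false,node(e,false))),false), T := h(false,node(e,false)).
No equations remain and no clash or occurs-check failure arose, so a unifier exists.

YES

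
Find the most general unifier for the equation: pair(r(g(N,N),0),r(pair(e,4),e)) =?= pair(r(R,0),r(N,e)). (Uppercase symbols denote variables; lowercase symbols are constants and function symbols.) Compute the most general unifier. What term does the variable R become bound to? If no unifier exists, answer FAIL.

g(pair(e,4),pair(e,4))

Decompose pair/2: r(g(N,N),0) =?= r(R,0),  r(pair(e,4),e) =?= r(N,e).
Decompose r/2: g(N,N) =?= R,  0 =?= 0.
Bind R := g(N,N); no other remaining equation mentions R.
Delete trivial equation 0 =?= 0.
Decompose r/2: pair(e,4) =?= N,  e =?= e.
Bind N := pair(e,4); no other remaining equation mentions N. Substituting into the earlier binding gives R := g(pair(e,4),pair(e,4)).
Delete trivial equation e =?= e.
MGU = { R := g(pair(e,4),pair(e,4)), N := pair(e,4) }, so R := g(pair(e,4),pair(e,4)).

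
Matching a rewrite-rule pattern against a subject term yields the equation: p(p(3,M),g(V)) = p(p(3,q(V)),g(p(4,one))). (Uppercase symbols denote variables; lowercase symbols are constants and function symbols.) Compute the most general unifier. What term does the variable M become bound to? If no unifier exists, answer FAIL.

q(p(4,one))

Decompose p/2: p(3,M) = p(3,q(V)),  g(V) = g(p(4,one)).
Decompose p/2: 3 = 3,  M = q(V).
Delete trivial equation 3 = 3.
Bind M := q(V); no other remaining equation mentions M.
Decompose g/1: V = p(4,one).
Bind V := p(4,one). Substituting into the earlier binding gives M := q(p(4,one)).
MGU = { M ↦ q(p(4,one)), V ↦ p(4,one) }, so M ↦ q(p(4,one)).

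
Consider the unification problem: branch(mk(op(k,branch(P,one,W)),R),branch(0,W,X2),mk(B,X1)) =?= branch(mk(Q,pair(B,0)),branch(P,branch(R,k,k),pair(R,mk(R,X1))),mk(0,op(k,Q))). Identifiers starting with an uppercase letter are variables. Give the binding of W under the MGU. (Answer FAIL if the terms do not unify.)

Decompose branch/3: mk(op(k,branch(P,one,W)),R) =?= mk(Q,pair(B,0)),  branch(0,W,X2) =?= branch(P,branch(R,k,k),pair(R,mk(R,X1))),  mk(B,X1) =?= mk(0,op(k,Q)).
Decompose mk/2: op(k,branch(P,one,W)) =?= Q,  R =?= pair(B,0).
Bind Q := op(k,branch(P,one,W)); substituting into the one remaining equation that mentions Q gives: mk(B,X1) =?= mk(0,op(k,op(k,branch(P,one,W)))).
Bind R := pair(B,0); substituting into the one remaining equation that mentions R gives: branch(0,W,X2) =?= branch(P,branch(pair(B,0),k,k),pair(pair(B,0),mk(pair(B,0),X1))).
Decompose branch/3: 0 =?= P,  W =?= branch(pair(B,0),k,k),  X2 =?= pair(pair(B,0),mk(pair(B,0),X1)).
Bind P := 0; substituting into the one remaining equation that mentions P gives: mk(B,X1) =?= mk(0,op(k,op(k,branch(0,one,W)))). Substituting into the earlier binding gives Q := op(k,branch(0,one,W)).
Bind W := branch(pair(B,0),k,k); substituting into the one remaining equation that mentions W gives: mk(B,X1) =?= mk(0,op(k,op(k,branch(0,one,branch(pair(B,0),k,k))))). Substituting into the earlier binding gives Q := op(k,branch(0,one,branch(pair(B,0),k,k))).
Bind X2 := pair(pair(B,0),mk(pair(B,0),X1)); no other remaining equation mentions X2.
Decompose mk/2: B =?= 0,  X1 =?= op(k,op(k,branch(0,one,branch(pair(B,0),k,k)))).
Bind B := 0; substituting into the remaining equation gives: X1 =?= op(k,op(k,branch(0,one,branch(pair(0,0),k,k)))). Substituting into the earlier bindings gives Q := op(k,branch(0,one,branch(pair(0,0),k,k))), R := pair(0,0), W := branch(pair(0,0),k,k), X2 := pair(pair(0,0),mk(pair(0,0),X1)).
Bind X1 := op(k,op(k,branch(0,one,branch(pair(0,0),k,k)))). Substituting into the earlier binding gives X2 := pair(pair(0,0),mk(pair(0,0),op(k,op(k,branch(0,one,branch(pair(0,0),k,k)))))).
MGU = { Q := op(k,branch(0,one,branch(pair(0,0),k,k))), R := pair(0,0), P := 0, W := branch(pair(0,0),k,k), X2 := pair(pair(0,0),mk(pair(0,0),op(k,op(k,branch(0,one,branch(pair(0,0),k,k)))))), B := 0, X1 := op(k,op(k,branch(0,one,branch(pair(0,0),k,k)))) }, so W := branch(pair(0,0),k,k).

branch(pair(0,0),k,k)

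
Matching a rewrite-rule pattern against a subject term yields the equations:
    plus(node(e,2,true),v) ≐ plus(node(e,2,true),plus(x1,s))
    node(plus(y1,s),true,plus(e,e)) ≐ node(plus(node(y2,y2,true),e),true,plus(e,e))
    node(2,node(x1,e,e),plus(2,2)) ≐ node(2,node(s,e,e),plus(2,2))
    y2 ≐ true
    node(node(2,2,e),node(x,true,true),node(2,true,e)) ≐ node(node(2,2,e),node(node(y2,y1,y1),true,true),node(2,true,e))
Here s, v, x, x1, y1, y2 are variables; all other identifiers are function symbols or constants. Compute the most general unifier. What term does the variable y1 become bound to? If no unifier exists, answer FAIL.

node(true,true,true)

Decompose plus/2: node(e,2,true) ≐ node(e,2,true),  v ≐ plus(x1,s).
Delete trivial equation node(e,2,true) ≐ node(e,2,true).
Bind v := plus(x1,s); no other remaining equation mentions v.
Decompose node/3: plus(y1,s) ≐ plus(node(y2,y2,true),e),  true ≐ true,  plus(e,e) ≐ plus(e,e).
Decompose plus/2: y1 ≐ node(y2,y2,true),  s ≐ e.
Bind y1 := node(y2,y2,true); substituting into the one remaining equation that mentions y1 gives: node(node(2,2,e),node(x,true,true),node(2,true,e)) ≐ node(node(2,2,e),node(node(y2,node(y2,y2,true),node(y2,y2,true)),true,true),node(2,true,e)).
Bind s := e; substituting into the one remaining equation that mentions s gives: node(2,node(x1,e,e),plus(2,2)) ≐ node(2,node(e,e,e),plus(2,2)). Substituting into the earlier binding gives v := plus(x1,e).
Delete trivial equation true ≐ true.
Delete trivial equation plus(e,e) ≐ plus(e,e).
Decompose node/3: 2 ≐ 2,  node(x1,e,e) ≐ node(e,e,e),  plus(2,2) ≐ plus(2,2).
Delete trivial equation 2 ≐ 2.
Decompose node/3: x1 ≐ e,  e ≐ e,  e ≐ e.
Bind x1 := e; no other remaining equation mentions x1. Substituting into the earlier binding gives v := plus(e,e).
Delete trivial equation e ≐ e.
Delete trivial equation e ≐ e.
Delete trivial equation plus(2,2) ≐ plus(2,2).
Bind y2 := true; substituting into the remaining equation gives: node(node(2,2,e),node(x,true,true),node(2,true,e)) ≐ node(node(2,2,e),node(node(true,node(true,true,true),node(true,true,true)),true,true),node(2,true,e)). Substituting into the earlier binding gives y1 := node(true,true,true).
Decompose node/3: node(2,2,e) ≐ node(2,2,e),  node(x,true,true) ≐ node(node(true,node(true,true,true),node(true,true,true)),true,true),  node(2,true,e) ≐ node(2,true,e).
Delete trivial equation node(2,2,e) ≐ node(2,2,e).
Decompose node/3: x ≐ node(true,node(true,true,true),node(true,true,true)),  true ≐ true,  true ≐ true.
Bind x := node(true,node(true,true,true),node(true,true,true)); no other remaining equation mentions x.
Delete trivial equation true ≐ true.
Delete trivial equation true ≐ true.
Delete trivial equation node(2,true,e) ≐ node(2,true,e).
MGU = { v ↦ plus(e,e), y1 ↦ node(true,true,true), s ↦ e, x1 ↦ e, y2 ↦ true, x ↦ node(true,node(true,true,true),node(true,true,true)) }, so y1 ↦ node(true,true,true).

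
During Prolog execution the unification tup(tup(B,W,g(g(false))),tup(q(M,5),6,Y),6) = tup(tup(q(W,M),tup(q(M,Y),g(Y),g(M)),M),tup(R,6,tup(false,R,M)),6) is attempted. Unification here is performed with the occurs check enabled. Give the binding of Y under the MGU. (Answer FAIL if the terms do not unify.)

tup(false,q(g(g(false)),5),g(g(false)))

Decompose tup/3: tup(B,W,g(g(false))) = tup(q(W,M),tup(q(M,Y),g(Y),g(M)),M),  tup(q(M,5),6,Y) = tup(R,6,tup(false,R,M)),  6 = 6.
Decompose tup/3: B = q(W,M),  W = tup(q(M,Y),g(Y),g(M)),  g(g(false)) = M.
Bind B := q(W,M); no other remaining equation mentions B.
Bind W := tup(q(M,Y),g(Y),g(M)); no other remaining equation mentions W. Substituting into the earlier binding gives B := q(tup(q(M,Y),g(Y),g(M)),M).
Bind M := g(g(false)); substituting into the one remaining equation that mentions M gives: tup(q(g(g(false)),5),6,Y) = tup(R,6,tup(false,R,g(g(false)))). Substituting into the earlier bindings gives B := q(tup(q(g(g(false)),Y),g(Y),g(g(g(false)))),g(g(false))), W := tup(q(g(g(false)),Y),g(Y),g(g(g(false)))).
Decompose tup/3: q(g(g(false)),5) = R,  6 = 6,  Y = tup(false,R,g(g(false))).
Bind R := q(g(g(false)),5); substituting into the one remaining equation that mentions R gives: Y = tup(false,q(g(g(false)),5),g(g(false))).
Delete trivial equation 6 = 6.
Bind Y := tup(false,q(g(g(false)),5),g(g(false))); no other remaining equation mentions Y. Substituting into the earlier bindings gives B := q(tup(q(g(g(false)),tup(false,q(g(g(false)),5),g(g(false)))),g(tup(false,q(g(g(false)),5),g(g(false)))),g(g(g(false)))),g(g(false))), W := tup(q(g(g(false)),tup(false,q(g(g(false)),5),g(g(false)))),g(tup(false,q(g(g(false)),5),g(g(false)))),g(g(g(false)))).
Delete trivial equation 6 = 6.
MGU = { B = q(tup(q(g(g(false)),tup(false,q(g(g(false)),5),g(g(false)))),g(tup(false,q(g(g(false)),5),g(g(false)))),g(g(g(false)))),g(g(false))), W = tup(q(g(g(false)),tup(false,q(g(g(false)),5),g(g(false)))),g(tup(false,q(g(g(false)),5),g(g(false)))),g(g(g(false)))), M = g(g(false)), R = q(g(g(false)),5), Y = tup(false,q(g(g(false)),5),g(g(false))) }, so Y = tup(false,q(g(g(false)),5),g(g(false))).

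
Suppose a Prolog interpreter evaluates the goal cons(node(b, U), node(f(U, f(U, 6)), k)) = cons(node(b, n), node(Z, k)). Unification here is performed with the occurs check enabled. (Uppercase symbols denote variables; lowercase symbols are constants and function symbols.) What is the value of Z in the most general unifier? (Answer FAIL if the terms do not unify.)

f(n, f(n, 6))

Decompose cons/2: node(b, U) = node(b, n),  node(f(U, f(U, 6)), k) = node(Z, k).
Decompose node/2: b = b,  U = n.
Delete trivial equation b = b.
Bind U := n; substituting into the remaining equation gives: node(f(n, f(n, 6)), k) = node(Z, k).
Decompose node/2: f(n, f(n, 6)) = Z,  k = k.
Bind Z := f(n, f(n, 6)); no other remaining equation mentions Z.
Delete trivial equation k = k.
MGU = { U = n, Z = f(n, f(n, 6)) }, so Z = f(n, f(n, 6)).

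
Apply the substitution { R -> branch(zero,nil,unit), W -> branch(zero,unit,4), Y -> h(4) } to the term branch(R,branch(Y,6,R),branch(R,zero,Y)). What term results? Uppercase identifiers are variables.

branch(branch(zero,nil,unit),branch(h(4),6,branch(zero,nil,unit)),branch(branch(zero,nil,unit),zero,h(4)))

Replace each occurrence of R with branch(zero,nil,unit).
Replace each occurrence of Y with h(4).
Result: branch(branch(zero,nil,unit),branch(h(4),6,branch(zero,nil,unit)),branch(branch(zero,nil,unit),zero,h(4))).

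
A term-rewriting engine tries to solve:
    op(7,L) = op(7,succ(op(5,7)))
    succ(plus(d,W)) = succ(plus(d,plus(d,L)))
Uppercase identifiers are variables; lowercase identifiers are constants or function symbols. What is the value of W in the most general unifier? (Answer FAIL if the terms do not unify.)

plus(d,succ(op(5,7)))

Decompose op/2: 7 = 7,  L = succ(op(5,7)).
Delete trivial equation 7 = 7.
Bind L := succ(op(5,7)); substituting into the remaining equation gives: succ(plus(d,W)) = succ(plus(d,plus(d,succ(op(5,7))))).
Decompose succ/1: plus(d,W) = plus(d,plus(d,succ(op(5,7)))).
Decompose plus/2: d = d,  W = plus(d,succ(op(5,7))).
Delete trivial equation d = d.
Bind W := plus(d,succ(op(5,7))).
MGU = { L -> succ(op(5,7)), W -> plus(d,succ(op(5,7))) }, so W -> plus(d,succ(op(5,7))).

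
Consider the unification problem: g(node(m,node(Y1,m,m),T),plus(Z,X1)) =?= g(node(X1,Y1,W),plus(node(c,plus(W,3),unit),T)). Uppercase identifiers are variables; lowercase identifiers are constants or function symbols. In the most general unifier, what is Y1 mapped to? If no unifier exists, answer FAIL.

Decompose g/2: node(m,node(Y1,m,m),T) =?= node(X1,Y1,W),  plus(Z,X1) =?= plus(node(c,plus(W,3),unit),T).
Decompose node/3: m =?= X1,  node(Y1,m,m) =?= Y1,  T =?= W.
Bind X1 := m; substituting into the one remaining equation that mentions X1 gives: plus(Z,m) =?= plus(node(c,plus(W,3),unit),T).
Occurs check fails: Y1 occurs in node(Y1,m,m); the equation Y1 =?= node(Y1,m,m) has no finite solution.

FAIL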